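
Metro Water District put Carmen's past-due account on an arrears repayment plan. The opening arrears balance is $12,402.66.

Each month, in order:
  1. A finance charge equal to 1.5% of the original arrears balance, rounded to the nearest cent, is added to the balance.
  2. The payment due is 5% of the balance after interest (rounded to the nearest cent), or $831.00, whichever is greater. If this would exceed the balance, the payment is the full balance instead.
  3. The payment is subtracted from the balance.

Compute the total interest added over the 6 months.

$1,116.24

# | Opening | Interest | Payment | End bal
1 | $12,402.66 | $186.04 | $831.00 | $11,757.70
2 | $11,757.70 | $186.04 | $831.00 | $11,112.74
3 | $11,112.74 | $186.04 | $831.00 | $10,467.78
4 | $10,467.78 | $186.04 | $831.00 | $9,822.82
5 | $9,822.82 | $186.04 | $831.00 | $9,177.86
6 | $9,177.86 | $186.04 | $831.00 | $8,532.90
Total interest: $186.04 + $186.04 + $186.04 + $186.04 + $186.04 + $186.04 = $1,116.24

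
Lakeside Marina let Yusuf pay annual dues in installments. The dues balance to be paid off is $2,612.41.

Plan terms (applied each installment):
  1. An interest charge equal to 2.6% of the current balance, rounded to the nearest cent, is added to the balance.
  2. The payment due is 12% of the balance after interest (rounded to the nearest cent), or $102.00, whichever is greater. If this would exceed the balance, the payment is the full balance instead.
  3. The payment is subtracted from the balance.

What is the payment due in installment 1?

$321.64

Installment 1: opening $2,612.41; interest $67.92 → $2,680.33; payment $321.64; balance $2,358.69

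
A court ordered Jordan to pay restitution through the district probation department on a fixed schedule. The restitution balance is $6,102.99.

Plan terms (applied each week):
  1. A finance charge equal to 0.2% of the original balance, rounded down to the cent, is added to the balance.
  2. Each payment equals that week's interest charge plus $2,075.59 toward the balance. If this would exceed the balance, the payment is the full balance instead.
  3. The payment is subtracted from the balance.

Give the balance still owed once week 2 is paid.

$1,951.81

Week 1: opening $6,102.99; interest $12.20 → $6,115.19; payment $2,087.79; balance $4,027.40
Week 2: opening $4,027.40; interest $12.20 → $4,039.60; payment $2,087.79; balance $1,951.81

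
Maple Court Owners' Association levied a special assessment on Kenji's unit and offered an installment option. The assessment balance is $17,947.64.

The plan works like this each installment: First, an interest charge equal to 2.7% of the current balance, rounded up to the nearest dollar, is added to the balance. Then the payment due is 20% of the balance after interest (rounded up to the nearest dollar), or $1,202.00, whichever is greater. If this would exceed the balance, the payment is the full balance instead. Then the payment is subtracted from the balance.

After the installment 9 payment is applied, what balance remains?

$2,277.64

Installment 1: opening $17,947.64; interest $485.00 → $18,432.64; payment $3,687.00; balance $14,745.64
Installment 2: opening $14,745.64; interest $399.00 → $15,144.64; payment $3,029.00; balance $12,115.64
Installment 3: opening $12,115.64; interest $328.00 → $12,443.64; payment $2,489.00; balance $9,954.64
Installment 4: opening $9,954.64; interest $269.00 → $10,223.64; payment $2,045.00; balance $8,178.64
Installment 5: opening $8,178.64; interest $221.00 → $8,399.64; payment $1,680.00; balance $6,719.64
Installment 6: opening $6,719.64; interest $182.00 → $6,901.64; payment $1,381.00; balance $5,520.64
Installment 7: opening $5,520.64; interest $150.00 → $5,670.64; payment $1,202.00; balance $4,468.64
Installment 8: opening $4,468.64; interest $121.00 → $4,589.64; payment $1,202.00; balance $3,387.64
Installment 9: opening $3,387.64; interest $92.00 → $3,479.64; payment $1,202.00; balance $2,277.64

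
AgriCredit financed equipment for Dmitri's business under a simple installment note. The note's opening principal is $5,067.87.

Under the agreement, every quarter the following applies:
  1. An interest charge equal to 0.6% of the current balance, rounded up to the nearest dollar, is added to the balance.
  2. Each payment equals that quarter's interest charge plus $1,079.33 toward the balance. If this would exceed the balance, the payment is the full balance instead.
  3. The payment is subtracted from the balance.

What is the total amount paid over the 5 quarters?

# | Opening | Interest | Payment | End bal
1 | $5,067.87 | $31.00 | $1,110.33 | $3,988.54
2 | $3,988.54 | $24.00 | $1,103.33 | $2,909.21
3 | $2,909.21 | $18.00 | $1,097.33 | $1,829.88
4 | $1,829.88 | $11.00 | $1,090.33 | $750.55
5 | $750.55 | $5.00 | $755.55 | $0.00
Total paid: $5,156.87

$5,156.87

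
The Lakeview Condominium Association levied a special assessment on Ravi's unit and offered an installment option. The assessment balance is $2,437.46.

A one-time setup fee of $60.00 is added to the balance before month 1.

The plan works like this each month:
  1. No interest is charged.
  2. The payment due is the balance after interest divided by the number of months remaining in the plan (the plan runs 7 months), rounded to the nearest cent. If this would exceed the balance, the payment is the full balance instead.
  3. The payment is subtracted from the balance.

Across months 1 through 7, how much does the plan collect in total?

Month 1: opening $2,497.46; payment $356.78; balance $2,140.68
Month 2: opening $2,140.68; payment $356.78; balance $1,783.90
Month 3: opening $1,783.90; payment $356.78; balance $1,427.12
Month 4: opening $1,427.12; payment $356.78; balance $1,070.34
Month 5: opening $1,070.34; payment $356.78; balance $713.56
Month 6: opening $713.56; payment $356.78; balance $356.78
Month 7: opening $356.78; payment $356.78; balance $0.00
Total paid: $2,497.46

$2,497.46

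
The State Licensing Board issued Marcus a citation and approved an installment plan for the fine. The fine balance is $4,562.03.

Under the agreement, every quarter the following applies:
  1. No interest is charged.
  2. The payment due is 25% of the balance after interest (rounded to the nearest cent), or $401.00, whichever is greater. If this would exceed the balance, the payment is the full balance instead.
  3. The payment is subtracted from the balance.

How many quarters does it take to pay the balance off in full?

8

Quarter 1: opening $4,562.03; payment $1,140.51; balance $3,421.52
Quarter 2: opening $3,421.52; payment $855.38; balance $2,566.14
Quarter 3: opening $2,566.14; payment $641.54; balance $1,924.60
Quarter 4: opening $1,924.60; payment $481.15; balance $1,443.45
Quarter 5: opening $1,443.45; payment $401.00; balance $1,042.45
Quarter 6: opening $1,042.45; payment $401.00; balance $641.45
Quarter 7: opening $641.45; payment $401.00; balance $240.45
Quarter 8: opening $240.45; payment $240.45; balance $0.00
Balance reaches $0.00 in quarter 8.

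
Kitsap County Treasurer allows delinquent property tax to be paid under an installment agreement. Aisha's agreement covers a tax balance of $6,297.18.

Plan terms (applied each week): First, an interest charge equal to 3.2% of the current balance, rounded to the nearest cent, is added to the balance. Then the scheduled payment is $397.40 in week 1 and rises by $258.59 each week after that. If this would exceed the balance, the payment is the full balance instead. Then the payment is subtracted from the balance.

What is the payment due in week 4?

$1,173.17

Week 1: opening $6,297.18; interest $201.51 → $6,498.69; payment $397.40; balance $6,101.29
Week 2: opening $6,101.29; interest $195.24 → $6,296.53; payment $655.99; balance $5,640.54
Week 3: opening $5,640.54; interest $180.50 → $5,821.04; payment $914.58; balance $4,906.46
Week 4: opening $4,906.46; interest $157.01 → $5,063.47; payment $1,173.17; balance $3,890.30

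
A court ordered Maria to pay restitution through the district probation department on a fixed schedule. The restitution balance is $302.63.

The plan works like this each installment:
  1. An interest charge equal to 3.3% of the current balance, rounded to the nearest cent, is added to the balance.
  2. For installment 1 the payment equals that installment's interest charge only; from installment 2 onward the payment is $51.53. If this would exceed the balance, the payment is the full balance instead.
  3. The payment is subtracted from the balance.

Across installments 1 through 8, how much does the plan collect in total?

$352.12

Installment 1: opening $302.63; interest $9.99 → $312.62; payment $9.99; balance $302.63
Installment 2: opening $302.63; interest $9.99 → $312.62; payment $51.53; balance $261.09
Installment 3: opening $261.09; interest $8.62 → $269.71; payment $51.53; balance $218.18
Installment 4: opening $218.18; interest $7.20 → $225.38; payment $51.53; balance $173.85
Installment 5: opening $173.85; interest $5.74 → $179.59; payment $51.53; balance $128.06
Installment 6: opening $128.06; interest $4.23 → $132.29; payment $51.53; balance $80.76
Installment 7: opening $80.76; interest $2.67 → $83.43; payment $51.53; balance $31.90
Installment 8: opening $31.90; interest $1.05 → $32.95; payment $32.95; balance $0.00
Total paid: $352.12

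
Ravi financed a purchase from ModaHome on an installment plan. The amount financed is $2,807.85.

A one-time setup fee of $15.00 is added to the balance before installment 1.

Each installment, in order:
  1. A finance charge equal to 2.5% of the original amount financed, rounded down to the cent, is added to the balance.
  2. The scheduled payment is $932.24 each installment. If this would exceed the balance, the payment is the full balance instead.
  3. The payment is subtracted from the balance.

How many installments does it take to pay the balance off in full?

Installment 1: opening $2,822.85; interest $70.19 → $2,893.04; payment $932.24; balance $1,960.80
Installment 2: opening $1,960.80; interest $70.19 → $2,030.99; payment $932.24; balance $1,098.75
Installment 3: opening $1,098.75; interest $70.19 → $1,168.94; payment $932.24; balance $236.70
Installment 4: opening $236.70; interest $70.19 → $306.89; payment $306.89; balance $0.00
Balance reaches $0.00 in installment 4.

4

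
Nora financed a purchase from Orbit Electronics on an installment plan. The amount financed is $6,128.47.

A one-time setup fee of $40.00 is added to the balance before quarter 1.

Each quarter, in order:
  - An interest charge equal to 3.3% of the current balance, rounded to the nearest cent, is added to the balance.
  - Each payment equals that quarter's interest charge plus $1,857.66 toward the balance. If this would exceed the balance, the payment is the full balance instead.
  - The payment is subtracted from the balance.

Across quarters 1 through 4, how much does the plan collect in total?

Quarter 1: $6,168.47 +$203.56 interest = $6,372.03; pay $2,061.22 → $4,310.81
Quarter 2: $4,310.81 +$142.26 interest = $4,453.07; pay $1,999.92 → $2,453.15
Quarter 3: $2,453.15 +$80.95 interest = $2,534.10; pay $1,938.61 → $595.49
Quarter 4: $595.49 +$19.65 interest = $615.14; pay $615.14 → $0.00
Total paid: $6,614.89

$6,614.89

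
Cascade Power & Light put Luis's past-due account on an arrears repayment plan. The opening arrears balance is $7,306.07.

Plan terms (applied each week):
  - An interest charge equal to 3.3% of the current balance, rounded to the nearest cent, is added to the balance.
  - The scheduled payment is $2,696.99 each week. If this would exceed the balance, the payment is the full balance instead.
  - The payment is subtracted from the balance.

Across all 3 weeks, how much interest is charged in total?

$477.50

# | Opening | Interest | Payment | End bal
1 | $7,306.07 | $241.10 | $2,696.99 | $4,850.18
2 | $4,850.18 | $160.06 | $2,696.99 | $2,313.25
3 | $2,313.25 | $76.34 | $2,389.59 | $0.00
Total interest: $241.10 + $160.06 + $76.34 = $477.50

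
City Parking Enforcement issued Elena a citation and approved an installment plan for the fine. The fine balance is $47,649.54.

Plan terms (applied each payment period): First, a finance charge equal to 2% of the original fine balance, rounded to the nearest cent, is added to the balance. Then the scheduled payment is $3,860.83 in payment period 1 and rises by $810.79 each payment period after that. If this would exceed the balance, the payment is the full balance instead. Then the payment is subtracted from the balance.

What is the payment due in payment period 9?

$2,637.69

Payment period 1: opening $47,649.54; interest $952.99 → $48,602.53; payment $3,860.83; balance $44,741.70
Payment period 2: opening $44,741.70; interest $952.99 → $45,694.69; payment $4,671.62; balance $41,023.07
Payment period 3: opening $41,023.07; interest $952.99 → $41,976.06; payment $5,482.41; balance $36,493.65
Payment period 4: opening $36,493.65; interest $952.99 → $37,446.64; payment $6,293.20; balance $31,153.44
Payment period 5: opening $31,153.44; interest $952.99 → $32,106.43; payment $7,103.99; balance $25,002.44
Payment period 6: opening $25,002.44; interest $952.99 → $25,955.43; payment $7,914.78; balance $18,040.65
Payment period 7: opening $18,040.65; interest $952.99 → $18,993.64; payment $8,725.57; balance $10,268.07
Payment period 8: opening $10,268.07; interest $952.99 → $11,221.06; payment $9,536.36; balance $1,684.70
Payment period 9: opening $1,684.70; interest $952.99 → $2,637.69; payment $2,637.69; balance $0.00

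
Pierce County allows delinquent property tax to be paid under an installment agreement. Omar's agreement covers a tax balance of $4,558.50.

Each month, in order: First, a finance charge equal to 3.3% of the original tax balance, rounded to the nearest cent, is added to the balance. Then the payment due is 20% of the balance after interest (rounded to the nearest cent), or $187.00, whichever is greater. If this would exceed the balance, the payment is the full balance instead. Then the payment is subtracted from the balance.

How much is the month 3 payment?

$656.90

# | Opening | Interest | Payment | End bal
1 | $4,558.50 | $150.43 | $941.79 | $3,767.14
2 | $3,767.14 | $150.43 | $783.51 | $3,134.06
3 | $3,134.06 | $150.43 | $656.90 | $2,627.59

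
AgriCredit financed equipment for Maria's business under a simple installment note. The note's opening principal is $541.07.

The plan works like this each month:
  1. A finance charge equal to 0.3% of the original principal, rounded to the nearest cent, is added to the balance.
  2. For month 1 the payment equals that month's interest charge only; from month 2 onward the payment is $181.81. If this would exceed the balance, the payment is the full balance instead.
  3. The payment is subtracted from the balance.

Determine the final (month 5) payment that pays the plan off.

$2.12

# | Opening | Interest | Payment | End bal
1 | $541.07 | $1.62 | $1.62 | $541.07
2 | $541.07 | $1.62 | $181.81 | $360.88
3 | $360.88 | $1.62 | $181.81 | $180.69
4 | $180.69 | $1.62 | $181.81 | $0.50
5 | $0.50 | $1.62 | $2.12 | $0.00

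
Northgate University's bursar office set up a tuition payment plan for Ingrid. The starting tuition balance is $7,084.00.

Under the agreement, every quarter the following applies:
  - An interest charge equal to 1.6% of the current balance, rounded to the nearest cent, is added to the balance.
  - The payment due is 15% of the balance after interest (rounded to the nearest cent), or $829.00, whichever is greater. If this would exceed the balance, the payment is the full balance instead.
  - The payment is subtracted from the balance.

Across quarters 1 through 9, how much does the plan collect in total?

$7,630.02

Quarter 1: $7,084.00 +$113.34 interest = $7,197.34; pay $1,079.60 → $6,117.74
Quarter 2: $6,117.74 +$97.88 interest = $6,215.62; pay $932.34 → $5,283.28
Quarter 3: $5,283.28 +$84.53 interest = $5,367.81; pay $829.00 → $4,538.81
Quarter 4: $4,538.81 +$72.62 interest = $4,611.43; pay $829.00 → $3,782.43
Quarter 5: $3,782.43 +$60.52 interest = $3,842.95; pay $829.00 → $3,013.95
Quarter 6: $3,013.95 +$48.22 interest = $3,062.17; pay $829.00 → $2,233.17
Quarter 7: $2,233.17 +$35.73 interest = $2,268.90; pay $829.00 → $1,439.90
Quarter 8: $1,439.90 +$23.04 interest = $1,462.94; pay $829.00 → $633.94
Quarter 9: $633.94 +$10.14 interest = $644.08; pay $644.08 → $0.00
Total paid: $7,630.02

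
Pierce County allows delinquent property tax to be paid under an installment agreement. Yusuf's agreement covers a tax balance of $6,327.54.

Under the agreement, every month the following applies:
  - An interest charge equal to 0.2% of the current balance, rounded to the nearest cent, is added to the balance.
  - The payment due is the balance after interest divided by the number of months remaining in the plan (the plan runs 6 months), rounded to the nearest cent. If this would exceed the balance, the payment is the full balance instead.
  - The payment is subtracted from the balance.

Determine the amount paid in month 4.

Month 1: $6,327.54 +$12.66 interest = $6,340.20; pay $1,056.70 → $5,283.50
Month 2: $5,283.50 +$10.57 interest = $5,294.07; pay $1,058.81 → $4,235.26
Month 3: $4,235.26 +$8.47 interest = $4,243.73; pay $1,060.93 → $3,182.80
Month 4: $3,182.80 +$6.37 interest = $3,189.17; pay $1,063.06 → $2,126.11

$1,063.06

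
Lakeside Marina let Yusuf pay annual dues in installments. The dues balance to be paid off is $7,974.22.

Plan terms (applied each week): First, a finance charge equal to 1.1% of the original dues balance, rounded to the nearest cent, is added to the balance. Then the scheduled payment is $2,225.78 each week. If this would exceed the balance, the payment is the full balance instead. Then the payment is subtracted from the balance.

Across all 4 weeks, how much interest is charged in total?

$350.88

# | Opening | Interest | Payment | End bal
1 | $7,974.22 | $87.72 | $2,225.78 | $5,836.16
2 | $5,836.16 | $87.72 | $2,225.78 | $3,698.10
3 | $3,698.10 | $87.72 | $2,225.78 | $1,560.04
4 | $1,560.04 | $87.72 | $1,647.76 | $0.00
Total interest: $87.72 + $87.72 + $87.72 + $87.72 = $350.88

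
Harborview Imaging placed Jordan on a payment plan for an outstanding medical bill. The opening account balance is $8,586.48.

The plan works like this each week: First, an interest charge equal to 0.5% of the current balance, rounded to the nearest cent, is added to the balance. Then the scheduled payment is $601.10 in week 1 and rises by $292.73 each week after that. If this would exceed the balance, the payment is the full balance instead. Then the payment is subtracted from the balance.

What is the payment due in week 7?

$778.86

Week 1: $8,586.48 +$42.93 interest = $8,629.41; pay $601.10 → $8,028.31
Week 2: $8,028.31 +$40.14 interest = $8,068.45; pay $893.83 → $7,174.62
Week 3: $7,174.62 +$35.87 interest = $7,210.49; pay $1,186.56 → $6,023.93
Week 4: $6,023.93 +$30.12 interest = $6,054.05; pay $1,479.29 → $4,574.76
Week 5: $4,574.76 +$22.87 interest = $4,597.63; pay $1,772.02 → $2,825.61
Week 6: $2,825.61 +$14.13 interest = $2,839.74; pay $2,064.75 → $774.99
Week 7: $774.99 +$3.87 interest = $778.86; pay $778.86 → $0.00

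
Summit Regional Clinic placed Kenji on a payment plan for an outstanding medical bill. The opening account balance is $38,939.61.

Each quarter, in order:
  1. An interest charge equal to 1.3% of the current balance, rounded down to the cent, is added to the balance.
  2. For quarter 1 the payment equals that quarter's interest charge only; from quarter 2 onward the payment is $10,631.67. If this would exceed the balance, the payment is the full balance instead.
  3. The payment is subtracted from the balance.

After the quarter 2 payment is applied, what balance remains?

$28,814.15

Quarter 1: opening $38,939.61; interest $506.21 → $39,445.82; payment $506.21; balance $38,939.61
Quarter 2: opening $38,939.61; interest $506.21 → $39,445.82; payment $10,631.67; balance $28,814.15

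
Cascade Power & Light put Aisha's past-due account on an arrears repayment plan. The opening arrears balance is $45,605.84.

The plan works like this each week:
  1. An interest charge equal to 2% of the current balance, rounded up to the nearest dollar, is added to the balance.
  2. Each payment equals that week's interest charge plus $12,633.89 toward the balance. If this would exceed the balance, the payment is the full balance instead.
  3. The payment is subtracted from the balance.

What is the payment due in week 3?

Week 1: $45,605.84 +$913.00 interest = $46,518.84; pay $13,546.89 → $32,971.95
Week 2: $32,971.95 +$660.00 interest = $33,631.95; pay $13,293.89 → $20,338.06
Week 3: $20,338.06 +$407.00 interest = $20,745.06; pay $13,040.89 → $7,704.17

$13,040.89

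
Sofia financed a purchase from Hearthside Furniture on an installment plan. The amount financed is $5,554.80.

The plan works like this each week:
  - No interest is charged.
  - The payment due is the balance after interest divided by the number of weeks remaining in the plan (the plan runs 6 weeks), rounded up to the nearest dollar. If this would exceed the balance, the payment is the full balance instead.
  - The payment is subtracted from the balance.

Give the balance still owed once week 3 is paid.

Week 1: opening $5,554.80; payment $926.00; balance $4,628.80
Week 2: opening $4,628.80; payment $926.00; balance $3,702.80
Week 3: opening $3,702.80; payment $926.00; balance $2,776.80

$2,776.80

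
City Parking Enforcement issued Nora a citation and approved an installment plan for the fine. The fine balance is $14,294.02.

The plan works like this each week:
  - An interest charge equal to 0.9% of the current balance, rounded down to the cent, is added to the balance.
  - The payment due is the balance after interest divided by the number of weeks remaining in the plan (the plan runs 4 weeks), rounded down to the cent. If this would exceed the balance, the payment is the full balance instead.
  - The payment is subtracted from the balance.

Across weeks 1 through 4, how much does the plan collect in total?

$14,618.52

Week 1: $14,294.02 +$128.64 interest = $14,422.66; pay $3,605.66 → $10,817.00
Week 2: $10,817.00 +$97.35 interest = $10,914.35; pay $3,638.11 → $7,276.24
Week 3: $7,276.24 +$65.48 interest = $7,341.72; pay $3,670.86 → $3,670.86
Week 4: $3,670.86 +$33.03 interest = $3,703.89; pay $3,703.89 → $0.00
Total paid: $14,618.52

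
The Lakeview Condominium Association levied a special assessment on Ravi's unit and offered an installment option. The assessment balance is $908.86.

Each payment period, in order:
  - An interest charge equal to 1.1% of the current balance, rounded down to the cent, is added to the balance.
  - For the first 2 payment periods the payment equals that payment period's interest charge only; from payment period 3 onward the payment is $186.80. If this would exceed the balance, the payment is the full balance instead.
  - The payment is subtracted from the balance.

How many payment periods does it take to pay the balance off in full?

Payment period 1: opening $908.86; interest $9.99 → $918.85; payment $9.99; balance $908.86
Payment period 2: opening $908.86; interest $9.99 → $918.85; payment $9.99; balance $908.86
Payment period 3: opening $908.86; interest $9.99 → $918.85; payment $186.80; balance $732.05
Payment period 4: opening $732.05; interest $8.05 → $740.10; payment $186.80; balance $553.30
Payment period 5: opening $553.30; interest $6.08 → $559.38; payment $186.80; balance $372.58
Payment period 6: opening $372.58; interest $4.09 → $376.67; payment $186.80; balance $189.87
Payment period 7: opening $189.87; interest $2.08 → $191.95; payment $186.80; balance $5.15
Payment period 8: opening $5.15; interest $0.05 → $5.20; payment $5.20; balance $0.00
Balance reaches $0.00 in payment period 8.

8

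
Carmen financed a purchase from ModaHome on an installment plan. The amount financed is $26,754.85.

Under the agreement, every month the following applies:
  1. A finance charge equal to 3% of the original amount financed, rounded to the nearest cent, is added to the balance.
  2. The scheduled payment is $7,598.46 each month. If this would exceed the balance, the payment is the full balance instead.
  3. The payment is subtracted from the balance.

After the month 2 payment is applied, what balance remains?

Month 1: opening $26,754.85; interest $802.65 → $27,557.50; payment $7,598.46; balance $19,959.04
Month 2: opening $19,959.04; interest $802.65 → $20,761.69; payment $7,598.46; balance $13,163.23

$13,163.23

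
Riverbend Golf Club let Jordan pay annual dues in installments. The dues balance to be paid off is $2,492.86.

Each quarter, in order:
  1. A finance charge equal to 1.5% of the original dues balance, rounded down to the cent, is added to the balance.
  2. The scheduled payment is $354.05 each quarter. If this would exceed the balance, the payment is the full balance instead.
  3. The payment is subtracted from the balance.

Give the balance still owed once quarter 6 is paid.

Quarter 1: opening $2,492.86; interest $37.39 → $2,530.25; payment $354.05; balance $2,176.20
Quarter 2: opening $2,176.20; interest $37.39 → $2,213.59; payment $354.05; balance $1,859.54
Quarter 3: opening $1,859.54; interest $37.39 → $1,896.93; payment $354.05; balance $1,542.88
Quarter 4: opening $1,542.88; interest $37.39 → $1,580.27; payment $354.05; balance $1,226.22
Quarter 5: opening $1,226.22; interest $37.39 → $1,263.61; payment $354.05; balance $909.56
Quarter 6: opening $909.56; interest $37.39 → $946.95; payment $354.05; balance $592.90

$592.90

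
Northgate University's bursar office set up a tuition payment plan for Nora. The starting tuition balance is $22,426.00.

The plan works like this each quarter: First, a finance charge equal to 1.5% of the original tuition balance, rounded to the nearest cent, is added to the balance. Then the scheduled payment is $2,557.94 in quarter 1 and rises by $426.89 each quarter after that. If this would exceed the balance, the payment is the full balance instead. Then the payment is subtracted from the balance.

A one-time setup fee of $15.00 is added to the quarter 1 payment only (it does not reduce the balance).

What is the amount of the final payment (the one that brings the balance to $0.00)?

Quarter 1: $22,426.00 +$336.39 interest = $22,762.39; pay $2,557.94 (+ $15.00 fee) → $20,204.45
Quarter 2: $20,204.45 +$336.39 interest = $20,540.84; pay $2,984.83 → $17,556.01
Quarter 3: $17,556.01 +$336.39 interest = $17,892.40; pay $3,411.72 → $14,480.68
Quarter 4: $14,480.68 +$336.39 interest = $14,817.07; pay $3,838.61 → $10,978.46
Quarter 5: $10,978.46 +$336.39 interest = $11,314.85; pay $4,265.50 → $7,049.35
Quarter 6: $7,049.35 +$336.39 interest = $7,385.74; pay $4,692.39 → $2,693.35
Quarter 7: $2,693.35 +$336.39 interest = $3,029.74; pay $3,029.74 → $0.00

$3,029.74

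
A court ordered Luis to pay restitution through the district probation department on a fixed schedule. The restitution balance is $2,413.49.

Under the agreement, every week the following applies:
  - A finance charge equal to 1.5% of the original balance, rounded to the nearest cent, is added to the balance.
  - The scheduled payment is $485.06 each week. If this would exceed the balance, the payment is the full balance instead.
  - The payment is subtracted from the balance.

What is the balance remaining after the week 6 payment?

# | Opening | Interest | Payment | End bal
1 | $2,413.49 | $36.20 | $485.06 | $1,964.63
2 | $1,964.63 | $36.20 | $485.06 | $1,515.77
3 | $1,515.77 | $36.20 | $485.06 | $1,066.91
4 | $1,066.91 | $36.20 | $485.06 | $618.05
5 | $618.05 | $36.20 | $485.06 | $169.19
6 | $169.19 | $36.20 | $205.39 | $0.00

$0.00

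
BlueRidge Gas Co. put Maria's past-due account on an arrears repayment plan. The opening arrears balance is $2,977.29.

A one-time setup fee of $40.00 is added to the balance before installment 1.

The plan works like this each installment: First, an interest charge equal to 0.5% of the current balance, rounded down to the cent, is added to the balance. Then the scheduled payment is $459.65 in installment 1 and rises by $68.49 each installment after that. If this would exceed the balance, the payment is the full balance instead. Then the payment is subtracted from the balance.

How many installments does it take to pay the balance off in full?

Installment 1: $3,017.29 +$15.08 interest = $3,032.37; pay $459.65 → $2,572.72
Installment 2: $2,572.72 +$12.86 interest = $2,585.58; pay $528.14 → $2,057.44
Installment 3: $2,057.44 +$10.28 interest = $2,067.72; pay $596.63 → $1,471.09
Installment 4: $1,471.09 +$7.35 interest = $1,478.44; pay $665.12 → $813.32
Installment 5: $813.32 +$4.06 interest = $817.38; pay $733.61 → $83.77
Installment 6: $83.77 +$0.41 interest = $84.18; pay $84.18 → $0.00
Balance reaches $0.00 in installment 6.

6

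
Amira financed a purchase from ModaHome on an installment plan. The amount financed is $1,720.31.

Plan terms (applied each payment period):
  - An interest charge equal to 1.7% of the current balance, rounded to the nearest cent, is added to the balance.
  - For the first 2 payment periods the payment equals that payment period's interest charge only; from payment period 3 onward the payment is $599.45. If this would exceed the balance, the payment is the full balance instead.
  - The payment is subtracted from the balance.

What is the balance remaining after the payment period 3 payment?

# | Opening | Interest | Payment | End bal
1 | $1,720.31 | $29.25 | $29.25 | $1,720.31
2 | $1,720.31 | $29.25 | $29.25 | $1,720.31
3 | $1,720.31 | $29.25 | $599.45 | $1,150.11

$1,150.11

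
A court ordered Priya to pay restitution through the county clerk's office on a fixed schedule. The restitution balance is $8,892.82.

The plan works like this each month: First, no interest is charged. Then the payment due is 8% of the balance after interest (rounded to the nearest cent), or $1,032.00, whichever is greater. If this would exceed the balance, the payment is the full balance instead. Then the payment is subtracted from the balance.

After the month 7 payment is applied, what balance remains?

$1,668.82

# | Opening | Payment | End bal
1 | $8,892.82 | $1,032.00 | $7,860.82
2 | $7,860.82 | $1,032.00 | $6,828.82
3 | $6,828.82 | $1,032.00 | $5,796.82
4 | $5,796.82 | $1,032.00 | $4,764.82
5 | $4,764.82 | $1,032.00 | $3,732.82
6 | $3,732.82 | $1,032.00 | $2,700.82
7 | $2,700.82 | $1,032.00 | $1,668.82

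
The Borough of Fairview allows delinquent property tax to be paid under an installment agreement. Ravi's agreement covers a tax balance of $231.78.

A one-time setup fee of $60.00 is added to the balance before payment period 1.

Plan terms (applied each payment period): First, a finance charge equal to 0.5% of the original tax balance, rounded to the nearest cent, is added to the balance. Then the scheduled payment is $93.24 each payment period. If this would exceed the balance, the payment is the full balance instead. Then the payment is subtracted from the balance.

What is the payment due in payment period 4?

$16.70

Payment period 1: $291.78 +$1.16 interest = $292.94; pay $93.24 → $199.70
Payment period 2: $199.70 +$1.16 interest = $200.86; pay $93.24 → $107.62
Payment period 3: $107.62 +$1.16 interest = $108.78; pay $93.24 → $15.54
Payment period 4: $15.54 +$1.16 interest = $16.70; pay $16.70 → $0.00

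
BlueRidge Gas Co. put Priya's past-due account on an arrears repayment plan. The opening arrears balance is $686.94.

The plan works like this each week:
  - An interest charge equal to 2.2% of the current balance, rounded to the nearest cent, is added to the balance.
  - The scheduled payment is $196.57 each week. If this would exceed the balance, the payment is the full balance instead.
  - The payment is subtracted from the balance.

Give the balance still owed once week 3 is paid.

$130.50

# | Opening | Interest | Payment | End bal
1 | $686.94 | $15.11 | $196.57 | $505.48
2 | $505.48 | $11.12 | $196.57 | $320.03
3 | $320.03 | $7.04 | $196.57 | $130.50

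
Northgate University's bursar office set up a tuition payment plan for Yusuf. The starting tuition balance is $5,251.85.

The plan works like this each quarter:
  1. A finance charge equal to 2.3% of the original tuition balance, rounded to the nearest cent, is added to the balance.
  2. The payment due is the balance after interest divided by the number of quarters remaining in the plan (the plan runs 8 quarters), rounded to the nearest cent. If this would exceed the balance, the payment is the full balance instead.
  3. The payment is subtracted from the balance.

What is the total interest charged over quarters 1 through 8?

$966.32

# | Opening | Interest | Payment | End bal
1 | $5,251.85 | $120.79 | $671.58 | $4,701.06
2 | $4,701.06 | $120.79 | $688.84 | $4,133.01
3 | $4,133.01 | $120.79 | $708.97 | $3,544.83
4 | $3,544.83 | $120.79 | $733.12 | $2,932.50
5 | $2,932.50 | $120.79 | $763.32 | $2,289.97
6 | $2,289.97 | $120.79 | $803.59 | $1,607.17
7 | $1,607.17 | $120.79 | $863.98 | $863.98
8 | $863.98 | $120.79 | $984.77 | $0.00
Total interest: $120.79 + $120.79 + $120.79 + $120.79 + $120.79 + $120.79 + $120.79 + $120.79 = $966.32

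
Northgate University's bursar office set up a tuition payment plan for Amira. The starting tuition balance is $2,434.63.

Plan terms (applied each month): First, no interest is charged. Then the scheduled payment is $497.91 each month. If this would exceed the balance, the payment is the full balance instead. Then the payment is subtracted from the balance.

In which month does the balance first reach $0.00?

# | Opening | Payment | End bal
1 | $2,434.63 | $497.91 | $1,936.72
2 | $1,936.72 | $497.91 | $1,438.81
3 | $1,438.81 | $497.91 | $940.90
4 | $940.90 | $497.91 | $442.99
5 | $442.99 | $442.99 | $0.00
Balance reaches $0.00 in month 5.

5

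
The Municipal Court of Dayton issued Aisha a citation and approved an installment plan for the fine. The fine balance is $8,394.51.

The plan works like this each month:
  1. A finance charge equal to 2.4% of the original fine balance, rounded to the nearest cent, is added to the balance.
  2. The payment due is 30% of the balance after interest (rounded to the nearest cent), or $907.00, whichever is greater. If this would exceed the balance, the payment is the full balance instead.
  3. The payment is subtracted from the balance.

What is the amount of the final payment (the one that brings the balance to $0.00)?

$457.63

Month 1: opening $8,394.51; interest $201.47 → $8,595.98; payment $2,578.79; balance $6,017.19
Month 2: opening $6,017.19; interest $201.47 → $6,218.66; payment $1,865.60; balance $4,353.06
Month 3: opening $4,353.06; interest $201.47 → $4,554.53; payment $1,366.36; balance $3,188.17
Month 4: opening $3,188.17; interest $201.47 → $3,389.64; payment $1,016.89; balance $2,372.75
Month 5: opening $2,372.75; interest $201.47 → $2,574.22; payment $907.00; balance $1,667.22
Month 6: opening $1,667.22; interest $201.47 → $1,868.69; payment $907.00; balance $961.69
Month 7: opening $961.69; interest $201.47 → $1,163.16; payment $907.00; balance $256.16
Month 8: opening $256.16; interest $201.47 → $457.63; payment $457.63; balance $0.00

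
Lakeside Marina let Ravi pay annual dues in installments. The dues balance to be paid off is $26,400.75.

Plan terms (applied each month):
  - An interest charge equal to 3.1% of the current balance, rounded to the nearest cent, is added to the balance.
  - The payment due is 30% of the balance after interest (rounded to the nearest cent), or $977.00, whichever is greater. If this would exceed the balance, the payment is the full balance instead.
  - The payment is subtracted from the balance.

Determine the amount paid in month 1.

$8,165.75

Month 1: $26,400.75 +$818.42 interest = $27,219.17; pay $8,165.75 → $19,053.42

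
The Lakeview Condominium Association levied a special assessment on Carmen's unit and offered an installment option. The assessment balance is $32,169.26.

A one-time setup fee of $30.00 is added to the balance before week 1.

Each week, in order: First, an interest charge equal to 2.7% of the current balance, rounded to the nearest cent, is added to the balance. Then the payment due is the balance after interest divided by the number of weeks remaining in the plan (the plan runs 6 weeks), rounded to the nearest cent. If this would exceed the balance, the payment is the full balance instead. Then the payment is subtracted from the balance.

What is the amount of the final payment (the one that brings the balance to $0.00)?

$6,296.75

Week 1: $32,199.26 +$869.38 interest = $33,068.64; pay $5,511.44 → $27,557.20
Week 2: $27,557.20 +$744.04 interest = $28,301.24; pay $5,660.25 → $22,640.99
Week 3: $22,640.99 +$611.31 interest = $23,252.30; pay $5,813.08 → $17,439.22
Week 4: $17,439.22 +$470.86 interest = $17,910.08; pay $5,970.03 → $11,940.05
Week 5: $11,940.05 +$322.38 interest = $12,262.43; pay $6,131.22 → $6,131.21
Week 6: $6,131.21 +$165.54 interest = $6,296.75; pay $6,296.75 → $0.00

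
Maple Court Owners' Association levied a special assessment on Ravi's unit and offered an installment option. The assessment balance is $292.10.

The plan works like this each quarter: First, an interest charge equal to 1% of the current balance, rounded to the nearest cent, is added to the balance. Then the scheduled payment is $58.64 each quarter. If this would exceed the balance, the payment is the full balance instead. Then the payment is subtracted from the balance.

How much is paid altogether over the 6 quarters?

Quarter 1: opening $292.10; interest $2.92 → $295.02; payment $58.64; balance $236.38
Quarter 2: opening $236.38; interest $2.36 → $238.74; payment $58.64; balance $180.10
Quarter 3: opening $180.10; interest $1.80 → $181.90; payment $58.64; balance $123.26
Quarter 4: opening $123.26; interest $1.23 → $124.49; payment $58.64; balance $65.85
Quarter 5: opening $65.85; interest $0.66 → $66.51; payment $58.64; balance $7.87
Quarter 6: opening $7.87; interest $0.08 → $7.95; payment $7.95; balance $0.00
Total paid: $301.15

$301.15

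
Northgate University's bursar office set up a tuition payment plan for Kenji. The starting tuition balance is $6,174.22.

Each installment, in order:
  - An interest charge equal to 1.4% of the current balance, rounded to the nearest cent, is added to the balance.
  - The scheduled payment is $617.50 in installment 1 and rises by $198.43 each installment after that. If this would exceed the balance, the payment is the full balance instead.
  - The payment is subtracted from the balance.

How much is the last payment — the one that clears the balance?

$1,451.29

Installment 1: $6,174.22 +$86.44 interest = $6,260.66; pay $617.50 → $5,643.16
Installment 2: $5,643.16 +$79.00 interest = $5,722.16; pay $815.93 → $4,906.23
Installment 3: $4,906.23 +$68.69 interest = $4,974.92; pay $1,014.36 → $3,960.56
Installment 4: $3,960.56 +$55.45 interest = $4,016.01; pay $1,212.79 → $2,803.22
Installment 5: $2,803.22 +$39.25 interest = $2,842.47; pay $1,411.22 → $1,431.25
Installment 6: $1,431.25 +$20.04 interest = $1,451.29; pay $1,451.29 → $0.00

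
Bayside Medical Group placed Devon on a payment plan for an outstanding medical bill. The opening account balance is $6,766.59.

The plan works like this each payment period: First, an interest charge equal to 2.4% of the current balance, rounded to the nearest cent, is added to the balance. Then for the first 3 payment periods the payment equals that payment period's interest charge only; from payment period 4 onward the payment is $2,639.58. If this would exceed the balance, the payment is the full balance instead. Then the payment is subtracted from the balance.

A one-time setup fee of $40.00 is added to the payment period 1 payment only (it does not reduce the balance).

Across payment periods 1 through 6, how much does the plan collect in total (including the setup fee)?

# | Opening | Interest | Payment | Fee | End bal
1 | $6,766.59 | $162.40 | $162.40 | $40.00 | $6,766.59
2 | $6,766.59 | $162.40 | $162.40 | — | $6,766.59
3 | $6,766.59 | $162.40 | $162.40 | — | $6,766.59
4 | $6,766.59 | $162.40 | $2,639.58 | — | $4,289.41
5 | $4,289.41 | $102.95 | $2,639.58 | — | $1,752.78
6 | $1,752.78 | $42.07 | $1,794.85 | — | $0.00
Total paid: $7,601.21

$7,601.21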